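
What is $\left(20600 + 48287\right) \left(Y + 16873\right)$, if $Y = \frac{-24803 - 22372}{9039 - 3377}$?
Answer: $\frac{6577864703137}{5662} \approx 1.1618 \cdot 10^{9}$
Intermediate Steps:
$Y = - \frac{47175}{5662}$ ($Y = \frac{-24803 - 22372}{9039 - 3377} = - \frac{47175}{9039 - 3377} = - \frac{47175}{5662} \approx -8.3319$)
$\left(20600 + 48287\right) \left(Y + 16873\right) = \left(20600 + 48287\right) \left(- \frac{47175}{5662} + 16873\right) = 68887 \cdot \frac{95487751}{5662} = \frac{6577864703137}{5662}$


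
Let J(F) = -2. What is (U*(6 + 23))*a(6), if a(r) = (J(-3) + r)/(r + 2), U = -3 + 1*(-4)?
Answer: -203/2 ≈ -101.50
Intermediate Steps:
U = -7 (U = -3 - 4 = -7)
a(r) = (-2 + r)/(2 + r) (a(r) = (-2 + r)/(r + 2) = (-2 + r)/(2 + r))
(U*(6 + 23))*a(6) = (-7*(6 + 23))*((-2 + 6)/(2 + 6)) = (-7*29)*(4/8) = -203*4/8 = -203*1/2 = -203/2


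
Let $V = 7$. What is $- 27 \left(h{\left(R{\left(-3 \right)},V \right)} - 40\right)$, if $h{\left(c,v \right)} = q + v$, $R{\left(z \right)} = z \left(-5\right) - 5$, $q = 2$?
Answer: $837$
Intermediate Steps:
$R{\left(z \right)} = -5 - 5 z$ ($R{\left(z \right)} = - 5 z - 5 = -5 - 5 z$)
$h{\left(c,v \right)} = 2 + v$
$- 27 \left(h{\left(R{\left(-3 \right)},V \right)} - 40\right) = - 27 \left(\left(2 + 7\right) - 40\right) = - 27 \left(9 - 40\right) = \left(-27\right) \left(-31\right) = 837$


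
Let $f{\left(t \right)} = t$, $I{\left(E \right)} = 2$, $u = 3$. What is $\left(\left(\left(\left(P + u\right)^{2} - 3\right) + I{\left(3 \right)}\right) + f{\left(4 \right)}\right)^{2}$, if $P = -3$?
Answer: $9$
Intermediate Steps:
$\left(\left(\left(\left(P + u\right)^{2} - 3\right) + I{\left(3 \right)}\right) + f{\left(4 \right)}\right)^{2} = \left(\left(\left(\left(-3 + 3\right)^{2} - 3\right) + 2\right) + 4\right)^{2} = \left(\left(\left(0^{2} - 3\right) + 2\right) + 4\right)^{2} = \left(\left(\left(0 - 3\right) + 2\right) + 4\right)^{2} = \left(\left(-3 + 2\right) + 4\right)^{2} = \left(-1 + 4\right)^{2} = 3^{2} = 9$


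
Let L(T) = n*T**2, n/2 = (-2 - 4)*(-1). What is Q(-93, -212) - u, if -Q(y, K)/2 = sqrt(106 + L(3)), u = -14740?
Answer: 14740 - 2*sqrt(214) ≈ 14711.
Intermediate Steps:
n = 12 (n = 2*((-2 - 4)*(-1)) = 2*(-6*(-1)) = 2*6 = 12)
L(T) = 12*T**2
Q(y, K) = -2*sqrt(214) (Q(y, K) = -2*sqrt(106 + 12*3**2) = -2*sqrt(106 + 12*9) = -2*sqrt(106 + 108) = -2*sqrt(214))
Q(-93, -212) - u = -2*sqrt(214) - 1*(-14740) = -2*sqrt(214) + 14740 = 14740 - 2*sqrt(214)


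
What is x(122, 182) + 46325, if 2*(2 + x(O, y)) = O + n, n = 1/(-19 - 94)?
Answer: 10482783/226 ≈ 46384.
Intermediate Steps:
n = -1/113 (n = 1/(-113) = -1/113 ≈ -0.0088496)
x(O, y) = -453/226 + O/2 (x(O, y) = -2 + (O - 1/113)/2 = -2 + (-1/113 + O)/2 = -2 + (-1/226 + O/2) = -453/226 + O/2)
x(122, 182) + 46325 = (-453/226 + (½)*122) + 46325 = (-453/226 + 61) + 46325 = 13333/226 + 46325 = 10482783/226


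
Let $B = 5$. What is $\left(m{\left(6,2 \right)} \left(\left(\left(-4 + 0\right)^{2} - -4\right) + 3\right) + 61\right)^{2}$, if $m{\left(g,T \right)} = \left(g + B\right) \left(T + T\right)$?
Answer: $1151329$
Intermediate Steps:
$m{\left(g,T \right)} = 2 T \left(5 + g\right)$ ($m{\left(g,T \right)} = \left(g + 5\right) \left(T + T\right) = \left(5 + g\right) 2 T = 2 T \left(5 + g\right)$)
$\left(m{\left(6,2 \right)} \left(\left(\left(-4 + 0\right)^{2} - -4\right) + 3\right) + 61\right)^{2} = \left(2 \cdot 2 \left(5 + 6\right) \left(\left(\left(-4 + 0\right)^{2} - -4\right) + 3\right) + 61\right)^{2} = \left(2 \cdot 2 \cdot 11 \left(\left(\left(-4\right)^{2} + 4\right) + 3\right) + 61\right)^{2} = \left(44 \left(\left(16 + 4\right) + 3\right) + 61\right)^{2} = \left(44 \left(20 + 3\right) + 61\right)^{2} = \left(44 \cdot 23 + 61\right)^{2} = \left(1012 + 61\right)^{2} = 1073^{2} = 1151329$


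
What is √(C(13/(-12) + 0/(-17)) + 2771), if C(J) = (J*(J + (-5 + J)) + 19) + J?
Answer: √402722/12 ≈ 52.884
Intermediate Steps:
C(J) = 19 + J + J*(-5 + 2*J) (C(J) = (J*(-5 + 2*J) + 19) + J = (19 + J*(-5 + 2*J)) + J = 19 + J + J*(-5 + 2*J))
√(C(13/(-12) + 0/(-17)) + 2771) = √((19 - 4*(13/(-12) + 0/(-17)) + 2*(13/(-12) + 0/(-17))²) + 2771) = √((19 - 4*(13*(-1/12) + 0*(-1/17)) + 2*(13*(-1/12) + 0*(-1/17))²) + 2771) = √((19 - 4*(-13/12 + 0) + 2*(-13/12 + 0)²) + 2771) = √((19 - 4*(-13/12) + 2*(-13/12)²) + 2771) = √((19 + 13/3 + 2*(169/144)) + 2771) = √((19 + 13/3 + 169/72) + 2771) = √(1849/72 + 2771) = √(201361/72) = √402722/12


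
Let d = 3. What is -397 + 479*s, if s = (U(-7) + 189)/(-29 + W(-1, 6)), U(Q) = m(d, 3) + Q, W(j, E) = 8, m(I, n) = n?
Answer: -96952/21 ≈ -4616.8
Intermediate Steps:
U(Q) = 3 + Q
s = -185/21 (s = ((3 - 7) + 189)/(-29 + 8) = (-4 + 189)/(-21) = 185*(-1/21) = -185/21 ≈ -8.8095)
-397 + 479*s = -397 + 479*(-185/21) = -397 - 88615/21 = -96952/21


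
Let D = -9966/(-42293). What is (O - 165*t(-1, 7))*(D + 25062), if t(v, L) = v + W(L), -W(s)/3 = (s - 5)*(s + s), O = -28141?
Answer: -14962354875312/42293 ≈ -3.5378e+8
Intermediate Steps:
W(s) = -6*s*(-5 + s) (W(s) = -3*(s - 5)*(s + s) = -3*(-5 + s)*2*s = -6*s*(-5 + s))
t(v, L) = v + 6*L*(5 - L)
D = 9966/42293 (D = -9966*(-1/42293) = 9966/42293 ≈ 0.23564)
(O - 165*t(-1, 7))*(D + 25062) = (-28141 - 165*(-1 - 6*7*(-5 + 7)))*(9966/42293 + 25062) = (-28141 - 165*(-1 - 6*7*2))*(1059957132/42293) = (-28141 - 165*(-1 - 84))*(1059957132/42293) = (-28141 - 165*(-85))*(1059957132/42293) = (-28141 + 14025)*(1059957132/42293) = -14116*1059957132/42293 = -14962354875312/42293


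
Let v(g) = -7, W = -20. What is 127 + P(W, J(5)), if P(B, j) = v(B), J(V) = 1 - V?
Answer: 120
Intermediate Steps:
P(B, j) = -7
127 + P(W, J(5)) = 127 - 7 = 120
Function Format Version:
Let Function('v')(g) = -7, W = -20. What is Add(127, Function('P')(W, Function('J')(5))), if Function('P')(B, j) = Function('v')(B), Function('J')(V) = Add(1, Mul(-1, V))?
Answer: 120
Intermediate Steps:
Function('P')(B, j) = -7
Add(127, Function('P')(W, Function('J')(5))) = Add(127, -7) = 120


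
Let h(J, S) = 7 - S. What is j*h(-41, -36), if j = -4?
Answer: -172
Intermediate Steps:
j*h(-41, -36) = -4*(7 - 1*(-36)) = -4*(7 + 36) = -4*43 = -172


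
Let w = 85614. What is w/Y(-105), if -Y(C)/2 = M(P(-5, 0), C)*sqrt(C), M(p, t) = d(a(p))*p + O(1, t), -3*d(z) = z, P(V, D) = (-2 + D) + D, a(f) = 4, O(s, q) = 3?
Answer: 42807*I*sqrt(105)/595 ≈ 737.21*I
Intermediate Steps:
P(V, D) = -2 + 2*D
d(z) = -z/3
M(p, t) = 3 - 4*p/3 (M(p, t) = (-1/3*4)*p + 3 = -4*p/3 + 3 = 3 - 4*p/3)
Y(C) = -34*sqrt(C)/3 (Y(C) = -2*(3 - 4*(-2 + 2*0)/3)*sqrt(C) = -2*(3 - 4*(-2 + 0)/3)*sqrt(C) = -2*(3 - 4/3*(-2))*sqrt(C) = -2*(3 + 8/3)*sqrt(C) = -34*sqrt(C)/3)
w/Y(-105) = 85614/((-34*I*sqrt(105)/3)) = 85614*(I*sqrt(105)/1190) = 42807*I*sqrt(105)/595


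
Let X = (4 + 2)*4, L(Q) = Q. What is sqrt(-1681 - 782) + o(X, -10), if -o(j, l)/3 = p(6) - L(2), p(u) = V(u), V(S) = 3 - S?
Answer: 15 + I*sqrt(2463) ≈ 15.0 + 49.629*I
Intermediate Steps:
p(u) = 3 - u
X = 24 (X = 6*4 = 24)
o(j, l) = 15 (o(j, l) = -3*((3 - 1*6) - 1*2) = -3*((3 - 6) - 2) = -3*(-3 - 2) = -3*(-5) = 15)
sqrt(-1681 - 782) + o(X, -10) = sqrt(-1681 - 782) + 15 = sqrt(-2463) + 15 = I*sqrt(2463) + 15 = 15 + I*sqrt(2463)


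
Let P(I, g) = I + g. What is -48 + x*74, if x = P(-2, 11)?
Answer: 618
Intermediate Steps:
x = 9 (x = -2 + 11 = 9)
-48 + x*74 = -48 + 9*74 = -48 + 666 = 618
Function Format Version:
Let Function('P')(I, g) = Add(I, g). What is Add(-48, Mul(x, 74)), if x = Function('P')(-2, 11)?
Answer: 618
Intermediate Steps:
x = 9 (x = Add(-2, 11) = 9)
Add(-48, Mul(x, 74)) = Add(-48, Mul(9, 74)) = Add(-48, 666) = 618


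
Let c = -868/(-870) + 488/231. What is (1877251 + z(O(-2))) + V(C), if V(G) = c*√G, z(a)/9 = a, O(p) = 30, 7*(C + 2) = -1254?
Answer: 1877521 + 69452*I*√2219/78155 ≈ 1.8775e+6 + 41.861*I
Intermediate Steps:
C = -1268/7 (C = -2 + (⅐)*(-1254) = -2 - 1254/7 = -1268/7 ≈ -181.14)
z(a) = 9*a
c = 34726/11165 (c = -868*(-1/870) + 488*(1/231) = 434/435 + 488/231 = 34726/11165 ≈ 3.1103)
V(G) = 34726*√G/11165
(1877251 + z(O(-2))) + V(C) = (1877251 + 9*30) + 34726*√(-1268/7)/11165 = (1877251 + 270) + 34726*(2*I*√2219/7)/11165 = 1877521 + 69452*I*√2219/78155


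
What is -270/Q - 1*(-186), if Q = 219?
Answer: 13488/73 ≈ 184.77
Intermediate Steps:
-270/Q - 1*(-186) = -270/219 - 1*(-186) = -270*1/219 + 186 = -90/73 + 186 = 13488/73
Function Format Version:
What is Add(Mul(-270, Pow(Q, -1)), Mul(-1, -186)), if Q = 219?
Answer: Rational(13488, 73) ≈ 184.77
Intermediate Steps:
Add(Mul(-270, Pow(Q, -1)), Mul(-1, -186)) = Add(Mul(-270, Pow(219, -1)), Mul(-1, -186)) = Add(Mul(-270, Rational(1, 219)), 186) = Add(Rational(-90, 73), 186) = Rational(13488, 73)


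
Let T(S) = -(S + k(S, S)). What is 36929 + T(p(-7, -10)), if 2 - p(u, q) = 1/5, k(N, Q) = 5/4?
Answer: 738519/20 ≈ 36926.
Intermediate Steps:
k(N, Q) = 5/4 (k(N, Q) = 5*(¼) = 5/4)
p(u, q) = 9/5 (p(u, q) = 2 - 1/5 = 2 - 1*⅕ = 2 - ⅕ = 9/5)
T(S) = -5/4 - S (T(S) = -(S + 5/4) = -(5/4 + S) = -5/4 - S)
36929 + T(p(-7, -10)) = 36929 + (-5/4 - 1*9/5) = 36929 + (-5/4 - 9/5) = 36929 - 61/20 = 738519/20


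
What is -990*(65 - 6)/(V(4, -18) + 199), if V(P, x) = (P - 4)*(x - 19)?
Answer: -58410/199 ≈ -293.52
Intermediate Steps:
V(P, x) = (-19 + x)*(-4 + P) (V(P, x) = (-4 + P)*(-19 + x) = (-19 + x)*(-4 + P))
-990*(65 - 6)/(V(4, -18) + 199) = -990*(65 - 6)/((76 - 19*4 - 4*(-18) + 4*(-18)) + 199) = -58410/((76 - 76 + 72 - 72) + 199) = -58410/(0 + 199) = -58410/199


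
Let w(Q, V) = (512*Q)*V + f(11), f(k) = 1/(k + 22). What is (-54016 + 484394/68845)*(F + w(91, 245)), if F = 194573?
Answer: -25900446170337836/41307 ≈ -6.2702e+11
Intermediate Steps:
f(k) = 1/(22 + k)
w(Q, V) = 1/33 + 512*Q*V (w(Q, V) = (512*Q)*V + 1/(22 + 11) = 512*Q*V + 1/33 = 1/33 + 512*Q*V)
(-54016 + 484394/68845)*(F + w(91, 245)) = (-54016 + 484394/68845)*(194573 + (1/33 + 512*91*245)) = (-54016 + 484394*(1/68845))*(194573 + (1/33 + 11415040)) = (-54016 + 484394/68845)*(194573 + 376696321/33) = -3718247126/68845*383117230/33 = -25900446170337836/41307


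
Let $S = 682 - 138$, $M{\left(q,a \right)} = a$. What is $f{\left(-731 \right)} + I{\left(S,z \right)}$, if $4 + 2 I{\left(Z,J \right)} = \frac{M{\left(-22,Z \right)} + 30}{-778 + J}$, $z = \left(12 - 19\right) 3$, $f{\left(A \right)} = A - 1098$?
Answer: $- \frac{1463256}{799} \approx -1831.4$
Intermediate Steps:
$f{\left(A \right)} = -1098 + A$ ($f{\left(A \right)} = A - 1098 = -1098 + A$)
$z = -21$ ($z = \left(-7\right) 3 = -21$)
$S = 544$
$I{\left(Z,J \right)} = -2 + \frac{30 + Z}{2 \left(-778 + J\right)}$ ($I{\left(Z,J \right)} = -2 + \frac{\left(Z + 30\right) \frac{1}{-778 + J}}{2} = -2 + \frac{\left(30 + Z\right) \frac{1}{-778 + J}}{2} = -2 + \frac{\frac{1}{-778 + J} \left(30 + Z\right)}{2} = -2 + \frac{30 + Z}{2 \left(-778 + J\right)}$)
$f{\left(-731 \right)} + I{\left(S,z \right)} = \left(-1098 - 731\right) + \frac{3142 + 544 - -84}{2 \left(-778 - 21\right)} = -1829 + \frac{3142 + 544 + 84}{2 \left(-799\right)} = -1829 + \frac{1}{2} \left(- \frac{1}{799}\right) 3770 = -1829 - \frac{1885}{799} = - \frac{1463256}{799}$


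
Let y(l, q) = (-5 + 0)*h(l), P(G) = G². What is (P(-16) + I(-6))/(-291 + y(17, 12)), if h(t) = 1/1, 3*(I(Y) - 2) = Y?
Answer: -32/37 ≈ -0.86486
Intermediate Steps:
I(Y) = 2 + Y/3
h(t) = 1
y(l, q) = -5 (y(l, q) = (-5 + 0)*1 = -5*1 = -5)
(P(-16) + I(-6))/(-291 + y(17, 12)) = ((-16)² + (2 + (⅓)*(-6)))/(-291 - 5) = (256 + (2 - 2))/(-296) = (256 + 0)*(-1/296) = 256*(-1/296) = -32/37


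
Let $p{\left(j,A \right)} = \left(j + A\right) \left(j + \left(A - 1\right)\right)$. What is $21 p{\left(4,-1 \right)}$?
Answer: $126$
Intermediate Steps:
$p{\left(j,A \right)} = \left(A + j\right) \left(-1 + A + j\right)$ ($p{\left(j,A \right)} = \left(A + j\right) \left(j + \left(-1 + A\right)\right) = \left(A + j\right) \left(-1 + A + j\right)$)
$21 p{\left(4,-1 \right)} = 21 \left(\left(-1\right)^{2} + 4^{2} - -1 - 4 + 2 \left(-1\right) 4\right) = 21 \left(1 + 16 + 1 - 4 - 8\right) = 21 \cdot 6 = 126$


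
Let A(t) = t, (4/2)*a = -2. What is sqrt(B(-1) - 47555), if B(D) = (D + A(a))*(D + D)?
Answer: I*sqrt(47551) ≈ 218.06*I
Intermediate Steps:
a = -1 (a = (1/2)*(-2) = -1)
B(D) = 2*D*(-1 + D) (B(D) = (D - 1)*(D + D) = (-1 + D)*(2*D) = 2*D*(-1 + D))
sqrt(B(-1) - 47555) = sqrt(2*(-1)*(-1 - 1) - 47555) = sqrt(2*(-1)*(-2) - 47555) = sqrt(4 - 47555) = sqrt(-47551) = I*sqrt(47551)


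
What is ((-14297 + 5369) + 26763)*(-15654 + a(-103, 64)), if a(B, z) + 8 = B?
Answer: -281168775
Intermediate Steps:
a(B, z) = -8 + B
((-14297 + 5369) + 26763)*(-15654 + a(-103, 64)) = ((-14297 + 5369) + 26763)*(-15654 + (-8 - 103)) = (-8928 + 26763)*(-15654 - 111) = 17835*(-15765) = -281168775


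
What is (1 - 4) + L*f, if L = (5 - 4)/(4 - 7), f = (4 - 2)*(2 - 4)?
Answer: -5/3 ≈ -1.6667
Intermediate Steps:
f = -4 (f = 2*(-2) = -4)
L = -⅓ (L = 1/(-3) = 1*(-⅓) = -⅓ ≈ -0.33333)
(1 - 4) + L*f = (1 - 4) - ⅓*(-4) = -3 + 4/3 = -5/3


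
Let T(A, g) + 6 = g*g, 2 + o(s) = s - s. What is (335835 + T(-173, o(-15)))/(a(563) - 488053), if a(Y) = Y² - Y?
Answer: -335833/171647 ≈ -1.9565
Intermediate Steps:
o(s) = -2 (o(s) = -2 + (s - s) = -2 + 0 = -2)
T(A, g) = -6 + g² (T(A, g) = -6 + g*g = -6 + g²)
(335835 + T(-173, o(-15)))/(a(563) - 488053) = (335835 + (-6 + (-2)²))/(563*(-1 + 563) - 488053) = (335835 + (-6 + 4))/(563*562 - 488053) = (335835 - 2)/(316406 - 488053) = 335833/(-171647) = 335833*(-1/171647) = -335833/171647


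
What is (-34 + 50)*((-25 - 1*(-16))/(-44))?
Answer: 36/11 ≈ 3.2727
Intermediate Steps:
(-34 + 50)*((-25 - 1*(-16))/(-44)) = 16*((-25 + 16)*(-1/44)) = 16*(-9*(-1/44)) = 16*(9/44) = 36/11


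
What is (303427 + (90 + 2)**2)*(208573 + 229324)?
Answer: 136576133227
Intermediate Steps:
(303427 + (90 + 2)**2)*(208573 + 229324) = (303427 + 92**2)*437897 = (303427 + 8464)*437897 = 311891*437897 = 136576133227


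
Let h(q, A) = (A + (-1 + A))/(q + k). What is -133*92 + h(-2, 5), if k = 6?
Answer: -48935/4 ≈ -12234.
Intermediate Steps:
h(q, A) = (-1 + 2*A)/(6 + q) (h(q, A) = (A + (-1 + A))/(q + 6) = (-1 + 2*A)/(6 + q))
-133*92 + h(-2, 5) = -133*92 + (-1 + 2*5)/(6 - 2) = -12236 + (-1 + 10)/4 = -12236 + (1/4)*9 = -12236 + 9/4 = -48935/4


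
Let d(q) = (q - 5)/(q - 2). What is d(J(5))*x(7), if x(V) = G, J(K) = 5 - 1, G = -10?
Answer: 5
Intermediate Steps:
J(K) = 4
x(V) = -10
d(q) = (-5 + q)/(-2 + q)
d(J(5))*x(7) = ((-5 + 4)/(-2 + 4))*(-10) = (-1/2)*(-10) = ((1/2)*(-1))*(-10) = -1/2*(-10) = 5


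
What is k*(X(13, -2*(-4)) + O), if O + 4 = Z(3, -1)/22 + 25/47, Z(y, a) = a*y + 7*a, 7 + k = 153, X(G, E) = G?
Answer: 685178/517 ≈ 1325.3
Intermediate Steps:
k = 146 (k = -7 + 153 = 146)
Z(y, a) = 7*a + a*y
O = -2028/517 (O = -4 + (-(7 + 3)/22 + 25/47) = -4 + (-1*10*(1/22) + 25*(1/47)) = -4 + (-10*1/22 + 25/47) = -4 + (-5/11 + 25/47) = -4 + 40/517 = -2028/517 ≈ -3.9226)
k*(X(13, -2*(-4)) + O) = 146*(13 - 2028/517) = 146*(4693/517) = 685178/517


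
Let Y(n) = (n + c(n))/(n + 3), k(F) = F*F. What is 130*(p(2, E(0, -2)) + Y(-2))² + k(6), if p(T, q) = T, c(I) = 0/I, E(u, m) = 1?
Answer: 36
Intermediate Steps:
k(F) = F²
c(I) = 0
Y(n) = n/(3 + n) (Y(n) = (n + 0)/(n + 3) = n/(3 + n))
130*(p(2, E(0, -2)) + Y(-2))² + k(6) = 130*(2 - 2/(3 - 2))² + 6² = 130*(2 - 2/1)² + 36 = 130*(2 - 2*1)² + 36 = 130*(2 - 2)² + 36 = 130*0² + 36 = 130*0 + 36 = 0 + 36 = 36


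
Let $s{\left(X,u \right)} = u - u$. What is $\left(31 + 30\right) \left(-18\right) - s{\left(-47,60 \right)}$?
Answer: $-1098$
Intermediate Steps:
$s{\left(X,u \right)} = 0$
$\left(31 + 30\right) \left(-18\right) - s{\left(-47,60 \right)} = \left(31 + 30\right) \left(-18\right) - 0 = 61 \left(-18\right) + 0 = -1098 + 0 = -1098$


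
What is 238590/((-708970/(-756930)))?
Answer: 18059592870/70897 ≈ 2.5473e+5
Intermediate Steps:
238590/((-708970/(-756930))) = 238590/((-708970*(-1/756930))) = 238590/(70897/75693) = 238590*(75693/70897) = 18059592870/70897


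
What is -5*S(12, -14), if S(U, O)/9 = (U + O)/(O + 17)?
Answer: 30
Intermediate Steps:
S(U, O) = 9*(O + U)/(17 + O) (S(U, O) = 9*((U + O)/(O + 17)) = 9*((O + U)/(17 + O)) = 9*(O + U)/(17 + O))
-5*S(12, -14) = -45*(-14 + 12)/(17 - 14) = -45*(-2)/3 = -5*(-6) = 30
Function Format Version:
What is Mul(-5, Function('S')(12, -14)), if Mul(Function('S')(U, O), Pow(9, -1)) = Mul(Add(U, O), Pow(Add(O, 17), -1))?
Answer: 30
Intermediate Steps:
Function('S')(U, O) = Mul(9, Pow(Add(17, O), -1), Add(O, U)) (Function('S')(U, O) = Mul(9, Mul(Add(U, O), Pow(Add(O, 17), -1))) = Mul(9, Mul(Add(O, U), Pow(Add(17, O), -1))) = Mul(9, Mul(Pow(Add(17, O), -1), Add(O, U))) = Mul(9, Pow(Add(17, O), -1), Add(O, U)))
Mul(-5, Function('S')(12, -14)) = Mul(-5, Mul(9, Pow(Add(17, -14), -1), Add(-14, 12))) = Mul(-5, Mul(9, Pow(3, -1), -2)) = Mul(-5, Mul(9, Rational(1, 3), -2)) = Mul(-5, -6) = 30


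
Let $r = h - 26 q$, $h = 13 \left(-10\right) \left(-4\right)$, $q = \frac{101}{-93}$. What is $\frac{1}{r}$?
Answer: $\frac{93}{50986} \approx 0.001824$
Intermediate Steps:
$q = - \frac{101}{93}$ ($q = 101 \left(- \frac{1}{93}\right) = - \frac{101}{93} \approx -1.086$)
$h = 520$ ($h = \left(-130\right) \left(-4\right) = 520$)
$r = \frac{50986}{93}$ ($r = 520 - - \frac{2626}{93} = 520 + \frac{2626}{93} = \frac{50986}{93} \approx 548.24$)
$\frac{1}{r} = \frac{1}{\frac{50986}{93}} = \frac{93}{50986}$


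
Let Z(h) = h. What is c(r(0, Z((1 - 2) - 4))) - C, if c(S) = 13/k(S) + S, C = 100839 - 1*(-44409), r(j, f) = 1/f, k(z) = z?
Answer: -726566/5 ≈ -1.4531e+5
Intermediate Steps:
C = 145248 (C = 100839 + 44409 = 145248)
c(S) = S + 13/S (c(S) = 13/S + S = S + 13/S)
c(r(0, Z((1 - 2) - 4))) - C = (1/((1 - 2) - 4) + 13/(1/((1 - 2) - 4))) - 1*145248 = (1/(-1 - 4) + 13/(1/(-1 - 4))) - 145248 = (1/(-5) + 13/(1/(-5))) - 145248 = (-⅕ + 13/(-⅕)) - 145248 = (-⅕ + 13*(-5)) - 145248 = (-⅕ - 65) - 145248 = -326/5 - 145248 = -726566/5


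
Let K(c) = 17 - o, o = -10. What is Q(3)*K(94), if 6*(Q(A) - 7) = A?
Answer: 405/2 ≈ 202.50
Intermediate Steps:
Q(A) = 7 + A/6
K(c) = 27 (K(c) = 17 - 1*(-10) = 17 + 10 = 27)
Q(3)*K(94) = (7 + (⅙)*3)*27 = (7 + ½)*27 = (15/2)*27 = 405/2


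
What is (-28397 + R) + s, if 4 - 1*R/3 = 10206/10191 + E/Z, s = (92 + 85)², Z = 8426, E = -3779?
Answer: 84218987201/28623122 ≈ 2942.3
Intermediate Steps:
s = 31329 (s = 177² = 31329)
R = 295993497/28623122 (R = 12 - 3*(10206/10191 - 3779/8426) = 12 - 3*(10206*(1/10191) - 3779*1/8426) = 12 - 3*(3402/3397 - 3779/8426) = 12 - 3*15827989/28623122 = 12 - 47483967/28623122 = 295993497/28623122 ≈ 10.341)
(-28397 + R) + s = (-28397 + 295993497/28623122) + 31329 = -812514801937/28623122 + 31329 = 84218987201/28623122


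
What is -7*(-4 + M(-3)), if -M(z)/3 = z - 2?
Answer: -77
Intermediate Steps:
M(z) = 6 - 3*z (M(z) = -3*(z - 2) = -3*(-2 + z) = 6 - 3*z)
-7*(-4 + M(-3)) = -7*(-4 + (6 - 3*(-3))) = -7*(-4 + (6 + 9)) = -7*(-4 + 15) = -7*11 = -77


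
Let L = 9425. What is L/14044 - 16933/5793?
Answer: -183208027/81356892 ≈ -2.2519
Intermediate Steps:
L/14044 - 16933/5793 = 9425/14044 - 16933/5793 = -183208027/81356892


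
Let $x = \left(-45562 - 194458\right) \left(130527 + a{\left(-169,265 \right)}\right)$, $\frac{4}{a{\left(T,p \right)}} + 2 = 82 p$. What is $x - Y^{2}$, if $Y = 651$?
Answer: $- \frac{42545480535083}{1358} \approx -3.133 \cdot 10^{10}$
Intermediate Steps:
$a{\left(T,p \right)} = \frac{4}{-2 + 82 p}$
$x = - \frac{42544905013325}{1358}$ ($x = \left(-45562 - 194458\right) \left(130527 + \frac{2}{-1 + 41 \cdot 265}\right) = - 240020 \left(130527 + \frac{2}{-1 + 10865}\right) = - 240020 \left(130527 + \frac{2}{10864}\right) = - 240020 \left(130527 + 2 \cdot \frac{1}{10864}\right) = - 240020 \left(130527 + \frac{1}{5432}\right) = \left(-240020\right) \frac{709022665}{5432} = - \frac{42544905013325}{1358} \approx -3.1329 \cdot 10^{10}$)
$x - Y^{2} = - \frac{42544905013325}{1358} - 651^{2} = - \frac{42544905013325}{1358} - 423801 = - \frac{42545480535083}{1358}$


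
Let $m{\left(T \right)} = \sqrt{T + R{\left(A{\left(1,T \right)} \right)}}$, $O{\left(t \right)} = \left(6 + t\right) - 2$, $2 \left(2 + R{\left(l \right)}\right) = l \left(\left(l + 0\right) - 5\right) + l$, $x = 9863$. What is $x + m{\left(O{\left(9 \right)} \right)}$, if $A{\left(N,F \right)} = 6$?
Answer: $9863 + \sqrt{17} \approx 9867.1$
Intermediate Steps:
$R{\left(l \right)} = -2 + \frac{l}{2} + \frac{l \left(-5 + l\right)}{2}$ ($R{\left(l \right)} = -2 + \frac{l \left(\left(l + 0\right) - 5\right) + l}{2} = -2 + \frac{l \left(l - 5\right) + l}{2} = -2 + \frac{l \left(-5 + l\right) + l}{2} = -2 + \frac{l + l \left(-5 + l\right)}{2} = -2 + \left(\frac{l}{2} + \frac{l \left(-5 + l\right)}{2}\right) = -2 + \frac{l}{2} + \frac{l \left(-5 + l\right)}{2}$)
$O{\left(t \right)} = 4 + t$
$m{\left(T \right)} = \sqrt{4 + T}$ ($m{\left(T \right)} = \sqrt{T - \left(14 - 18\right)} = \sqrt{T - -4} = \sqrt{T + 4} = \sqrt{4 + T}$)
$x + m{\left(O{\left(9 \right)} \right)} = 9863 + \sqrt{4 + \left(4 + 9\right)} = 9863 + \sqrt{4 + 13} = 9863 + \sqrt{17}$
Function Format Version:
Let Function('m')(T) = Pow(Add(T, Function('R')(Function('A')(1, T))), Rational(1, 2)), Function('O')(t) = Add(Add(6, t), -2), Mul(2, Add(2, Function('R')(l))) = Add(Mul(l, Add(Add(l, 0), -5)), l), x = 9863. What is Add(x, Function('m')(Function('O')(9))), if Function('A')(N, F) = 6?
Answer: Add(9863, Pow(17, Rational(1, 2))) ≈ 9867.1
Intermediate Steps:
Function('R')(l) = Add(-2, Mul(Rational(1, 2), l), Mul(Rational(1, 2), l, Add(-5, l))) (Function('R')(l) = Add(-2, Mul(Rational(1, 2), Add(Mul(l, Add(Add(l, 0), -5)), l))) = Add(-2, Mul(Rational(1, 2), Add(Mul(l, Add(l, -5)), l))) = Add(-2, Mul(Rational(1, 2), Add(Mul(l, Add(-5, l)), l))) = Add(-2, Mul(Rational(1, 2), Add(l, Mul(l, Add(-5, l))))) = Add(-2, Add(Mul(Rational(1, 2), l), Mul(Rational(1, 2), l, Add(-5, l)))) = Add(-2, Mul(Rational(1, 2), l), Mul(Rational(1, 2), l, Add(-5, l))))
Function('O')(t) = Add(4, t)
Function('m')(T) = Pow(Add(4, T), Rational(1, 2)) (Function('m')(T) = Pow(Add(T, Add(-2, Mul(Rational(1, 2), Pow(6, 2)), Mul(-2, 6))), Rational(1, 2)) = Pow(Add(T, Add(-2, Mul(Rational(1, 2), 36), -12)), Rational(1, 2)) = Pow(Add(T, Add(-2, 18, -12)), Rational(1, 2)) = Pow(Add(T, 4), Rational(1, 2)) = Pow(Add(4, T), Rational(1, 2)))
Add(x, Function('m')(Function('O')(9))) = Add(9863, Pow(Add(4, Add(4, 9)), Rational(1, 2))) = Add(9863, Pow(Add(4, 13), Rational(1, 2))) = Add(9863, Pow(17, Rational(1, 2)))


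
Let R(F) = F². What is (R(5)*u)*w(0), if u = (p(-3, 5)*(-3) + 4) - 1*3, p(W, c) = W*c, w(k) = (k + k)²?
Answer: 0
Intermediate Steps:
w(k) = 4*k² (w(k) = (2*k)² = 4*k²)
u = 46 (u = (-3*5*(-3) + 4) - 1*3 = (-15*(-3) + 4) - 3 = (45 + 4) - 3 = 49 - 3 = 46)
(R(5)*u)*w(0) = (5²*46)*(4*0²) = (25*46)*(4*0) = 1150*0 = 0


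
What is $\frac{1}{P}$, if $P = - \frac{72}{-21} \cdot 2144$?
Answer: $\frac{7}{51456} \approx 0.00013604$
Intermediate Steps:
$P = \frac{51456}{7}$ ($P = \left(-72\right) \left(- \frac{1}{21}\right) 2144 = \frac{24}{7} \cdot 2144 = \frac{51456}{7} \approx 7350.9$)
$\frac{1}{P} = \frac{1}{\frac{51456}{7}} = \frac{7}{51456}$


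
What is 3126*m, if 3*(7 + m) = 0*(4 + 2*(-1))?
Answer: -21882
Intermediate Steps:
m = -7 (m = -7 + (0*(4 + 2*(-1)))/3 = -7 + (0*(4 - 2))/3 = -7 + (0*2)/3 = -7 + (⅓)*0 = -7 + 0 = -7)
3126*m = 3126*(-7) = -21882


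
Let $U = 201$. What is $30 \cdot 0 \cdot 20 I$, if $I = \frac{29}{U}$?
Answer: $0$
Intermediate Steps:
$I = \frac{29}{201} \approx 0.14428$
$30 \cdot 0 \cdot 20 I = 30 \cdot 0 \cdot 20 \cdot \frac{29}{201} = 30 \cdot 0 \cdot \frac{29}{201} = 0 \cdot \frac{29}{201} = 0$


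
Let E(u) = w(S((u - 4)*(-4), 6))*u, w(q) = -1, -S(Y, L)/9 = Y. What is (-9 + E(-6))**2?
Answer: 9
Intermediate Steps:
S(Y, L) = -9*Y
E(u) = -u
(-9 + E(-6))**2 = (-9 - 1*(-6))**2 = (-9 + 6)**2 = (-3)**2 = 9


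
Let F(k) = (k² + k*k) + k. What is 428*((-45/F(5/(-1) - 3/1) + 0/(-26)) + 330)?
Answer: 282159/2 ≈ 1.4108e+5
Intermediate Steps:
F(k) = k + 2*k² (F(k) = (k² + k²) + k = 2*k² + k = k + 2*k²)
428*((-45/F(5/(-1) - 3/1) + 0/(-26)) + 330) = 428*((-45*1/((1 + 2*(5/(-1) - 3/1))*(5/(-1) - 3/1)) + 0/(-26)) + 330) = 428*((-45*1/((1 + 2*(5*(-1) - 3*1))*(5*(-1) - 3*1)) + 0*(-1/26)) + 330) = 428*((-45*1/((1 + 2*(-5 - 3))*(-5 - 3)) + 0) + 330) = 428*((-45*(-1/(8*(1 + 2*(-8)))) + 0) + 330) = 428*((-45*(-1/(8*(1 - 16))) + 0) + 330) = 428*((-45/((-8*(-15))) + 0) + 330) = 428*((-45/120 + 0) + 330) = 428*((-45*1/120 + 0) + 330) = 428*((-3/8 + 0) + 330) = 428*(-3/8 + 330) = 428*(2637/8) = 282159/2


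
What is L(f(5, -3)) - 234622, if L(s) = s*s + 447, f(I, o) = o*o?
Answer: -234094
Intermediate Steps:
f(I, o) = o²
L(s) = 447 + s² (L(s) = s² + 447 = 447 + s²)
L(f(5, -3)) - 234622 = (447 + ((-3)²)²) - 234622 = (447 + 9²) - 234622 = (447 + 81) - 234622 = 528 - 234622 = -234094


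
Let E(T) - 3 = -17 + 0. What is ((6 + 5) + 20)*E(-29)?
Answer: -434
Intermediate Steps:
E(T) = -14 (E(T) = 3 + (-17 + 0) = 3 - 17 = -14)
((6 + 5) + 20)*E(-29) = ((6 + 5) + 20)*(-14) = (11 + 20)*(-14) = 31*(-14) = -434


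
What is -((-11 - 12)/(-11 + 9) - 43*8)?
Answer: 665/2 ≈ 332.50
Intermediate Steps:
-((-11 - 12)/(-11 + 9) - 43*8) = -(-23/(-2) - 344) = -(-23*(-1/2) - 344) = -(23/2 - 344) = -1*(-665/2) = 665/2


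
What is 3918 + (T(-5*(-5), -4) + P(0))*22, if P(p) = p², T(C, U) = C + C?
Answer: 5018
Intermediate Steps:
T(C, U) = 2*C
3918 + (T(-5*(-5), -4) + P(0))*22 = 3918 + (2*(-5*(-5)) + 0²)*22 = 3918 + (2*25 + 0)*22 = 3918 + (50 + 0)*22 = 3918 + 50*22 = 3918 + 1100 = 5018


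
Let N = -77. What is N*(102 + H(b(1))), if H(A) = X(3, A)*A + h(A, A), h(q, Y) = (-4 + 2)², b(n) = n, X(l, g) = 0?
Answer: -8162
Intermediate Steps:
h(q, Y) = 4 (h(q, Y) = (-2)² = 4)
H(A) = 4 (H(A) = 0*A + 4 = 0 + 4 = 4)
N*(102 + H(b(1))) = -77*(102 + 4) = -77*106 = -8162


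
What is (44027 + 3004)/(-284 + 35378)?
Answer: 15677/11698 ≈ 1.3401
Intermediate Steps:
(44027 + 3004)/(-284 + 35378) = 47031/35094 = 47031*(1/35094) = 15677/11698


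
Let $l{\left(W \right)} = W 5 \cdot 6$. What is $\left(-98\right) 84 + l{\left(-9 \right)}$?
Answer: $-8502$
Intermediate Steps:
$l{\left(W \right)} = 30 W$ ($l{\left(W \right)} = 5 W 6 = 30 W$)
$\left(-98\right) 84 + l{\left(-9 \right)} = \left(-98\right) 84 + 30 \left(-9\right) = -8232 - 270 = -8502$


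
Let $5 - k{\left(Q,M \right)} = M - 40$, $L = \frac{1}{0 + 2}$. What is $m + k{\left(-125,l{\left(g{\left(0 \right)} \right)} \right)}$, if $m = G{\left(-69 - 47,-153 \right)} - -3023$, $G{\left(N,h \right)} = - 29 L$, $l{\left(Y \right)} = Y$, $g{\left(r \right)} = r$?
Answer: $\frac{6107}{2} \approx 3053.5$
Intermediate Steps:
$L = \frac{1}{2} \approx 0.5$
$G{\left(N,h \right)} = - \frac{29}{2}$ ($G{\left(N,h \right)} = \left(-29\right) \frac{1}{2} = - \frac{29}{2}$)
$k{\left(Q,M \right)} = 45 - M$ ($k{\left(Q,M \right)} = 5 - \left(M - 40\right) = 5 - \left(-40 + M\right) = 45 - M$)
$m = \frac{6017}{2}$ ($m = - \frac{29}{2} - -3023 = - \frac{29}{2} + 3023 = \frac{6017}{2} \approx 3008.5$)
$m + k{\left(-125,l{\left(g{\left(0 \right)} \right)} \right)} = \frac{6017}{2} + \left(45 - 0\right) = \frac{6017}{2} + \left(45 + 0\right) = \frac{6017}{2} + 45 = \frac{6107}{2}$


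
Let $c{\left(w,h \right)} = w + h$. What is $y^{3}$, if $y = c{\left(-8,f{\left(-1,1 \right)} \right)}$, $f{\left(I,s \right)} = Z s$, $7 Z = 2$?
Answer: $- \frac{157464}{343} \approx -459.08$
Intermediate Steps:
$Z = \frac{2}{7}$ ($Z = \frac{1}{7} \cdot 2 = \frac{2}{7} \approx 0.28571$)
$f{\left(I,s \right)} = \frac{2 s}{7}$
$c{\left(w,h \right)} = h + w$
$y = - \frac{54}{7}$ ($y = \frac{2}{7} \cdot 1 - 8 = \frac{2}{7} - 8 = - \frac{54}{7} \approx -7.7143$)
$y^{3} = \left(- \frac{54}{7}\right)^{3} = - \frac{157464}{343}$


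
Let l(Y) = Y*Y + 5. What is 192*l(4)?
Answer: 4032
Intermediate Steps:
l(Y) = 5 + Y**2 (l(Y) = Y**2 + 5 = 5 + Y**2)
192*l(4) = 192*(5 + 4**2) = 192*(5 + 16) = 192*21 = 4032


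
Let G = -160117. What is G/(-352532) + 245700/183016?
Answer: 14490135659/8064874564 ≈ 1.7967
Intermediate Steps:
G/(-352532) + 245700/183016 = -160117/(-352532) + 245700/183016 = -160117*(-1/352532) + 245700*(1/183016) = 160117/352532 + 61425/45754 = 14490135659/8064874564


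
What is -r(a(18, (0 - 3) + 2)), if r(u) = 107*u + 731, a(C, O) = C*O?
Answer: 1195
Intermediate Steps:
r(u) = 731 + 107*u
-r(a(18, (0 - 3) + 2)) = -(731 + 107*(18*((0 - 3) + 2))) = -(731 + 107*(18*(-3 + 2))) = -(731 + 107*(18*(-1))) = -(731 + 107*(-18)) = -(731 - 1926) = -1*(-1195) = 1195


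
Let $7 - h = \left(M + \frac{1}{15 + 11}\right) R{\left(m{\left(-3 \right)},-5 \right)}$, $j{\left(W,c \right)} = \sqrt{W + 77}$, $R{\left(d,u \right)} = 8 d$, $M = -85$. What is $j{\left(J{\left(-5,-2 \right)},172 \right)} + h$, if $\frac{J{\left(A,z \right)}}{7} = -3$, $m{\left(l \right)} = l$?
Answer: $- \frac{26417}{13} + 2 \sqrt{14} \approx -2024.6$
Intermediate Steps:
$J{\left(A,z \right)} = -21$ ($J{\left(A,z \right)} = 7 \left(-3\right) = -21$)
$j{\left(W,c \right)} = \sqrt{77 + W}$
$h = - \frac{26417}{13}$ ($h = 7 - \left(-85 + \frac{1}{15 + 11}\right) 8 \left(-3\right) = 7 - \left(-85 + \frac{1}{26}\right) \left(-24\right) = 7 - \left(- \frac{2209}{26}\right) \left(-24\right) = 7 - \frac{26508}{13} = - \frac{26417}{13} \approx -2032.1$)
$j{\left(J{\left(-5,-2 \right)},172 \right)} + h = \sqrt{77 - 21} - \frac{26417}{13} = \sqrt{56} - \frac{26417}{13} = 2 \sqrt{14} - \frac{26417}{13} = - \frac{26417}{13} + 2 \sqrt{14}$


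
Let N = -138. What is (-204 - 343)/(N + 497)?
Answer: -547/359 ≈ -1.5237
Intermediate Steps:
(-204 - 343)/(N + 497) = (-204 - 343)/(-138 + 497) = -547/359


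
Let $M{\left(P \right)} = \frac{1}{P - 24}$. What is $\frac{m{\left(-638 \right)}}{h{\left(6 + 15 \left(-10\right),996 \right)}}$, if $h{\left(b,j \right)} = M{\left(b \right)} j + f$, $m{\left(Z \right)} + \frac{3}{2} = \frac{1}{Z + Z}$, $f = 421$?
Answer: $- \frac{13405}{3707418} \approx -0.0036157$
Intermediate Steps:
$m{\left(Z \right)} = - \frac{3}{2} + \frac{1}{2 Z}$ ($m{\left(Z \right)} = - \frac{3}{2} + \frac{1}{Z + Z} = - \frac{3}{2} + \frac{1}{2 Z}$)
$M{\left(P \right)} = \frac{1}{-24 + P}$
$h{\left(b,j \right)} = 421 + \frac{j}{-24 + b}$ ($h{\left(b,j \right)} = \frac{j}{-24 + b} + 421 = 421 + \frac{j}{-24 + b}$)
$\frac{m{\left(-638 \right)}}{h{\left(6 + 15 \left(-10\right),996 \right)}} = \frac{\frac{1}{2} \frac{1}{-638} \left(1 - -1914\right)}{\frac{1}{-24 + \left(6 + 15 \left(-10\right)\right)} \left(-10104 + 996 + 421 \left(6 + 15 \left(-10\right)\right)\right)} = \frac{\frac{1}{2} \left(- \frac{1}{638}\right) \left(1 + 1914\right)}{\frac{1}{-24 + \left(6 - 150\right)} \left(-10104 + 996 + 421 \left(6 - 150\right)\right)} = \frac{\frac{1}{2} \left(- \frac{1}{638}\right) 1915}{\frac{1}{-24 - 144} \left(-10104 + 996 + 421 \left(-144\right)\right)} = - \frac{1915}{1276 \frac{-10104 + 996 - 60624}{-168}} = - \frac{1915}{1276 \left(\left(- \frac{1}{168}\right) \left(-69732\right)\right)} = - \frac{1915}{1276 \cdot \frac{5811}{14}} = \left(- \frac{1915}{1276}\right) \frac{14}{5811} = - \frac{13405}{3707418}$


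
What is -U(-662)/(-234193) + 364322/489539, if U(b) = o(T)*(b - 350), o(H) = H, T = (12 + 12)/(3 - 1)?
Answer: 79376700530/114646607027 ≈ 0.69236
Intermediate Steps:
T = 12 (T = 24/2 = 24*(½) = 12)
U(b) = -4200 + 12*b (U(b) = 12*(b - 350) = 12*(-350 + b) = -4200 + 12*b)
-U(-662)/(-234193) + 364322/489539 = -(-4200 + 12*(-662))/(-234193) + 364322/489539 = -(-4200 - 7944)*(-1/234193) + 364322*(1/489539) = -1*(-12144)*(-1/234193) + 364322/489539 = 12144*(-1/234193) + 364322/489539 = -12144/234193 + 364322/489539 = 79376700530/114646607027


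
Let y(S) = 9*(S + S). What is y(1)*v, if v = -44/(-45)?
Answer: 88/5 ≈ 17.600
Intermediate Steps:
v = 44/45 (v = -44*(-1/45) = 44/45 ≈ 0.97778)
y(S) = 18*S (y(S) = 9*(2*S) = 18*S)
y(1)*v = (18*1)*(44/45) = 18*(44/45) = 88/5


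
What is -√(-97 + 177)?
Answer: -4*√5 ≈ -8.9443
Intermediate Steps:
-√(-97 + 177) = -√80 = -4*√5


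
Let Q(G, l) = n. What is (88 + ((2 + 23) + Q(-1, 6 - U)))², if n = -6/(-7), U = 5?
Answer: 635209/49 ≈ 12963.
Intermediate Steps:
n = 6/7 (n = -6*(-⅐) = 6/7 ≈ 0.85714)
Q(G, l) = 6/7
(88 + ((2 + 23) + Q(-1, 6 - U)))² = (88 + ((2 + 23) + 6/7))² = (88 + (25 + 6/7))² = (88 + 181/7)² = (797/7)² = 635209/49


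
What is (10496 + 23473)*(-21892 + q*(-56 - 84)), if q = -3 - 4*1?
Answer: -710359728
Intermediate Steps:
q = -7 (q = -3 - 4 = -7)
(10496 + 23473)*(-21892 + q*(-56 - 84)) = (10496 + 23473)*(-21892 - 7*(-56 - 84)) = 33969*(-21892 - 7*(-140)) = 33969*(-21892 + 980) = 33969*(-20912) = -710359728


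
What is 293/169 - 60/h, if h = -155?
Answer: 11111/5239 ≈ 2.1208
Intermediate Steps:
293/169 - 60/h = 293/169 - 60/(-155) = 293*(1/169) - 60*(-1/155) = 293/169 + 12/31 = 11111/5239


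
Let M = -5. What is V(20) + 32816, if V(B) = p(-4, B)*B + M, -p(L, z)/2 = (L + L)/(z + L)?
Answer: 32831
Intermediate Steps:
p(L, z) = -4*L/(L + z) (p(L, z) = -2*(L + L)/(z + L) = -2*2*L/(L + z) = -4*L/(L + z))
V(B) = -5 + 16*B/(-4 + B) (V(B) = (-4*(-4)/(-4 + B))*B - 5 = (16/(-4 + B))*B - 5 = 16*B/(-4 + B) - 5 = -5 + 16*B/(-4 + B))
V(20) + 32816 = (20 + 11*20)/(-4 + 20) + 32816 = (20 + 220)/16 + 32816 = (1/16)*240 + 32816 = 15 + 32816 = 32831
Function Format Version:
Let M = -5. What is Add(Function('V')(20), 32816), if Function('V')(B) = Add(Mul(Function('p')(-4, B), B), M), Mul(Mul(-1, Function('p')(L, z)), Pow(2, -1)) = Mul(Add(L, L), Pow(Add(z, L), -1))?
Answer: 32831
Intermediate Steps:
Function('p')(L, z) = Mul(-4, L, Pow(Add(L, z), -1)) (Function('p')(L, z) = Mul(-2, Mul(Add(L, L), Pow(Add(z, L), -1))) = Mul(-2, Mul(Mul(2, L), Pow(Add(L, z), -1))) = Mul(-2, Mul(2, L, Pow(Add(L, z), -1))) = Mul(-4, L, Pow(Add(L, z), -1)))
Function('V')(B) = Add(-5, Mul(16, B, Pow(Add(-4, B), -1))) (Function('V')(B) = Add(Mul(Mul(-4, -4, Pow(Add(-4, B), -1)), B), -5) = Add(Mul(Mul(16, Pow(Add(-4, B), -1)), B), -5) = Add(Mul(16, B, Pow(Add(-4, B), -1)), -5) = Add(-5, Mul(16, B, Pow(Add(-4, B), -1))))
Add(Function('V')(20), 32816) = Add(Mul(Pow(Add(-4, 20), -1), Add(20, Mul(11, 20))), 32816) = Add(Mul(Pow(16, -1), Add(20, 220)), 32816) = Add(Mul(Rational(1, 16), 240), 32816) = Add(15, 32816) = 32831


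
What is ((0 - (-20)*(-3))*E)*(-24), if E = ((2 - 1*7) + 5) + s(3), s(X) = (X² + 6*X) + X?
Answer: 43200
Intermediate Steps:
s(X) = X² + 7*X
E = 30 (E = ((2 - 1*7) + 5) + 3*(7 + 3) = ((2 - 7) + 5) + 3*10 = (-5 + 5) + 30 = 0 + 30 = 30)
((0 - (-20)*(-3))*E)*(-24) = ((0 - (-20)*(-3))*30)*(-24) = ((0 - 5*12)*30)*(-24) = ((0 - 60)*30)*(-24) = -60*30*(-24) = -1800*(-24) = 43200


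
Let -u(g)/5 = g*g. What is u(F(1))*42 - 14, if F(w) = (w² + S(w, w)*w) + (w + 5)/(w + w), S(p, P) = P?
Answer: -5264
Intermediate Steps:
F(w) = 2*w² + (5 + w)/(2*w) (F(w) = (w² + w*w) + (w + 5)/(w + w) = (w² + w²) + (5 + w)/((2*w)) = 2*w² + (5 + w)*(1/(2*w)) = 2*w² + (5 + w)/(2*w))
u(g) = -5*g² (u(g) = -5*g*g = -5*g²)
u(F(1))*42 - 14 = -5*(5 + 1 + 4*1³)²/4*42 - 14 = -5*(5 + 1 + 4*1)²/4*42 - 14 = -5*(5 + 1 + 4)²/4*42 - 14 = -5*((½)*1*10)²*42 - 14 = -5*5²*42 - 14 = -5*25*42 - 14 = -125*42 - 14 = -5250 - 14 = -5264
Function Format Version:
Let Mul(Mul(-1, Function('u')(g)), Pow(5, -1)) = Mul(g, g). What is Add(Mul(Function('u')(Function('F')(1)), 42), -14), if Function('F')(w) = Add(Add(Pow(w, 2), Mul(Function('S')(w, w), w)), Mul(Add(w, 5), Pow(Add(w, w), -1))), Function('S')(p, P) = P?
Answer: -5264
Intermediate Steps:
Function('F')(w) = Add(Mul(2, Pow(w, 2)), Mul(Rational(1, 2), Pow(w, -1), Add(5, w))) (Function('F')(w) = Add(Add(Pow(w, 2), Mul(w, w)), Mul(Add(w, 5), Pow(Add(w, w), -1))) = Add(Add(Pow(w, 2), Pow(w, 2)), Mul(Add(5, w), Pow(Mul(2, w), -1))) = Add(Mul(2, Pow(w, 2)), Mul(Add(5, w), Mul(Rational(1, 2), Pow(w, -1)))) = Add(Mul(2, Pow(w, 2)), Mul(Rational(1, 2), Pow(w, -1), Add(5, w))))
Function('u')(g) = Mul(-5, Pow(g, 2)) (Function('u')(g) = Mul(-5, Mul(g, g)) = Mul(-5, Pow(g, 2)))
Add(Mul(Function('u')(Function('F')(1)), 42), -14) = Add(Mul(Mul(-5, Pow(Mul(Rational(1, 2), Pow(1, -1), Add(5, 1, Mul(4, Pow(1, 3)))), 2)), 42), -14) = Add(Mul(Mul(-5, Pow(Mul(Rational(1, 2), 1, Add(5, 1, Mul(4, 1))), 2)), 42), -14) = Add(Mul(Mul(-5, Pow(Mul(Rational(1, 2), 1, Add(5, 1, 4)), 2)), 42), -14) = Add(Mul(Mul(-5, Pow(Mul(Rational(1, 2), 1, 10), 2)), 42), -14) = Add(Mul(Mul(-5, Pow(5, 2)), 42), -14) = Add(Mul(Mul(-5, 25), 42), -14) = Add(Mul(-125, 42), -14) = Add(-5250, -14) = -5264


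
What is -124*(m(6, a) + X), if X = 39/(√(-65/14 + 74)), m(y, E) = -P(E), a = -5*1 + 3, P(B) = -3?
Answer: -372 - 4836*√13594/971 ≈ -952.69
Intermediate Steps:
a = -2 (a = -5 + 3 = -2)
m(y, E) = 3 (m(y, E) = -1*(-3) = 3)
X = 39*√13594/971 (X = 39/(√(-65*1/14 + 74)) = 39/(√(-65/14 + 74)) = 39/(√(971/14)) = 39/((√13594/14)) = 39*(√13594/971) = 39*√13594/971 ≈ 4.6829)
-124*(m(6, a) + X) = -124*(3 + 39*√13594/971) = -372 - 4836*√13594/971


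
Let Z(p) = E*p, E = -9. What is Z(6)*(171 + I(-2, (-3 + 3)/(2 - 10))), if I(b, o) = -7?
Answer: -8856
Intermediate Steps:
Z(p) = -9*p
Z(6)*(171 + I(-2, (-3 + 3)/(2 - 10))) = (-9*6)*(171 - 7) = -54*164 = -8856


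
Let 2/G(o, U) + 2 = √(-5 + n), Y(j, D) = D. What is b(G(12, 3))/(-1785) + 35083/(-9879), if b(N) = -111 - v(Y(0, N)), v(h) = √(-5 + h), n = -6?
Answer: -20508862/5878005 + √(-(12 - 5*I*√11)/(2 - I*√11))/1785 ≈ -3.489 - 0.0012868*I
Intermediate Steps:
G(o, U) = 2/(-2 + I*√11) (G(o, U) = 2/(-2 + √(-5 - 6)) = 2/(-2 + √(-11)) = 2/(-2 + I*√11))
b(N) = -111 - √(-5 + N)
b(G(12, 3))/(-1785) + 35083/(-9879) = (-111 - √(-5 + (-4/15 - 2*I*√11/15)))/(-1785) + 35083/(-9879) = (-111 - √(-79/15 - 2*I*√11/15))*(-1/1785) + 35083*(-1/9879) = (37/595 + √(-79/15 - 2*I*√11/15)/1785) - 35083/9879 = -20508862/5878005 + √(-79/15 - 2*I*√11/15)/1785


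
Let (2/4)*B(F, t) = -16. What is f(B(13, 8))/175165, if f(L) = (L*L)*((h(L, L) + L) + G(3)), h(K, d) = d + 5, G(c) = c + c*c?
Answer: -48128/175165 ≈ -0.27476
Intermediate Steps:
G(c) = c + c**2
h(K, d) = 5 + d
B(F, t) = -32 (B(F, t) = 2*(-16) = -32)
f(L) = L**2*(17 + 2*L) (f(L) = (L*L)*(((5 + L) + L) + 3*(1 + 3)) = L**2*((5 + 2*L) + 3*4) = L**2*((5 + 2*L) + 12) = L**2*(17 + 2*L))
f(B(13, 8))/175165 = ((-32)**2*(17 + 2*(-32)))/175165 = (1024*(17 - 64))*(1/175165) = (1024*(-47))*(1/175165) = -48128*1/175165 = -48128/175165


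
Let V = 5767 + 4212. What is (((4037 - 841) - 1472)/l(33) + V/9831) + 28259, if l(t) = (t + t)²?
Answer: 100851599891/3568653 ≈ 28260.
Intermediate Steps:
l(t) = 4*t² (l(t) = (2*t)² = 4*t²)
V = 9979
(((4037 - 841) - 1472)/l(33) + V/9831) + 28259 = (((4037 - 841) - 1472)/((4*33²)) + 9979/9831) + 28259 = ((3196 - 1472)/((4*1089)) + 9979*(1/9831)) + 28259 = (1724/4356 + 9979/9831) + 28259 = (1724*(1/4356) + 9979/9831) + 28259 = (431/1089 + 9979/9831) + 28259 = 5034764/3568653 + 28259 = 100851599891/3568653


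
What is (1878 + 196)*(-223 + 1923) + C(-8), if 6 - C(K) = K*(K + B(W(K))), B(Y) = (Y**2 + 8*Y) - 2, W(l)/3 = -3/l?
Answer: 28206465/8 ≈ 3.5258e+6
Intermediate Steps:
W(l) = -9/l (W(l) = 3*(-3/l) = -9/l)
B(Y) = -2 + Y**2 + 8*Y
C(K) = 6 - K*(-2 + K - 72/K + 81/K**2) (C(K) = 6 - K*(K + (-2 + (-9/K)**2 + 8*(-9/K))) = 6 - K*(K + (-2 + 81/K**2 - 72/K)) = 6 - K*(K + (-2 - 72/K + 81/K**2)) = 6 - K*(-2 + K - 72/K + 81/K**2))
(1878 + 196)*(-223 + 1923) + C(-8) = (1878 + 196)*(-223 + 1923) + (78 - 1*(-8)**2 - 81/(-8) + 2*(-8)) = 2074*1700 + (78 - 1*64 - 81*(-1/8) - 16) = 3525800 + (78 - 64 + 81/8 - 16) = 3525800 + 65/8 = 28206465/8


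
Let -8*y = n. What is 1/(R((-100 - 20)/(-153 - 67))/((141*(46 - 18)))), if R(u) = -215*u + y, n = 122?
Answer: -24816/833 ≈ -29.791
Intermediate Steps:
y = -61/4 (y = -⅛*122 = -61/4 ≈ -15.250)
R(u) = -61/4 - 215*u (R(u) = -215*u - 61/4 = -61/4 - 215*u)
1/(R((-100 - 20)/(-153 - 67))/((141*(46 - 18)))) = 1/((-61/4 - 215*(-100 - 20)/(-153 - 67))/((141*(46 - 18)))) = 1/((-61/4 - (-25800)/(-220))/((141*28))) = 1/((-61/4 - (-25800)*(-1)/220)/3948) = 1/((-61/4 - 215*6/11)*(1/3948)) = 1/((-61/4 - 1290/11)*(1/3948)) = 1/(-5831/44*1/3948) = 1/(-833/24816) = -24816/833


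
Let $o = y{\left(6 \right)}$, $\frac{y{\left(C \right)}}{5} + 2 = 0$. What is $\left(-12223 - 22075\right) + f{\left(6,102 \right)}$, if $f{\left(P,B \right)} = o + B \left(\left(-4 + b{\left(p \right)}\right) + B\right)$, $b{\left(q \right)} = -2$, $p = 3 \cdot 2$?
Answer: $-24516$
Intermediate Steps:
$y{\left(C \right)} = -10$ ($y{\left(C \right)} = -10 + 5 \cdot 0 = -10 + 0 = -10$)
$p = 6$
$o = -10$
$f{\left(P,B \right)} = -10 + B \left(-6 + B\right)$ ($f{\left(P,B \right)} = -10 + B \left(\left(-4 - 2\right) + B\right) = -10 + B \left(-6 + B\right)$)
$\left(-12223 - 22075\right) + f{\left(6,102 \right)} = \left(-12223 - 22075\right) - \left(622 - 10404\right) = \left(-12223 - 22075\right) - -9782 = \left(-12223 - 22075\right) + 9782 = -34298 + 9782 = -24516$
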